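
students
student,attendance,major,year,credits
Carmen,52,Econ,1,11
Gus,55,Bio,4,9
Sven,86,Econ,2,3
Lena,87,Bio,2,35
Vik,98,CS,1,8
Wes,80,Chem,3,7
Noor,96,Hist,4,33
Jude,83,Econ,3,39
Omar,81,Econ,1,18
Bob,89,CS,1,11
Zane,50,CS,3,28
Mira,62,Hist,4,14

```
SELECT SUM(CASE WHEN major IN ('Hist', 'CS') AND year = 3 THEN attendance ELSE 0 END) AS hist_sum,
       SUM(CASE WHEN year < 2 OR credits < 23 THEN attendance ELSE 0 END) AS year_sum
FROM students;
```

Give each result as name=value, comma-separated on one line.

hist_sum=50, year_sum=603

[hist_sum: major IN ('Hist', 'CS') AND year = 3]
student=Carmen: ✗
student=Gus: ✗
student=Sven: ✗
student=Lena: ✗
student=Vik: ✗
student=Wes: ✗
student=Noor: ✗
student=Jude: ✗
student=Omar: ✗
student=Bob: ✗
student=Zane: ✓ → 50
student=Mira: ✗
hist_sum = 50
—
[year_sum: year < 2 OR credits < 23]
student=Carmen: ✓ → 52
student=Gus: ✓ → 55
student=Sven: ✓ → 86
student=Lena: ✗
student=Vik: ✓ → 98
student=Wes: ✓ → 80
student=Noor: ✗
student=Jude: ✗
student=Omar: ✓ → 81
student=Bob: ✓ → 89
student=Zane: ✗
student=Mira: ✓ → 62
year_sum = 52 + 55 + 86 + 98 + 80 + 81 + 89 + 62 = 603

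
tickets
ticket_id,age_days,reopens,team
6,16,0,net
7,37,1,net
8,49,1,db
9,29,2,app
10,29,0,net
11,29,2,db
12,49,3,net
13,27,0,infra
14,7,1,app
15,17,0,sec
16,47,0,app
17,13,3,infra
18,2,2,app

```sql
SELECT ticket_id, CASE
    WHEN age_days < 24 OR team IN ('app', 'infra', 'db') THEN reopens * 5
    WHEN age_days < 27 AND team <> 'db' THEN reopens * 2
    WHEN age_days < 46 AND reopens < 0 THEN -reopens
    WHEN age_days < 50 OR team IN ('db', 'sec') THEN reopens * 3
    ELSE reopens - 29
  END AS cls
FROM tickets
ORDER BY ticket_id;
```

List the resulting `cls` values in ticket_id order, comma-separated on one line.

0, 3, 5, 10, 0, 10, 9, 0, 5, 0, 0, 15, 10

ticket_id=6: age_days < 24 OR team IN ('app', 'infra', 'db') → 0
ticket_id=7: age_days < 50 OR team IN ('db', 'sec') → 3
ticket_id=8: age_days < 24 OR team IN ('app', 'infra', 'db') → 5
ticket_id=9: age_days < 24 OR team IN ('app', 'infra', 'db') → 10
ticket_id=10: age_days < 50 OR team IN ('db', 'sec') → 0
ticket_id=11: age_days < 24 OR team IN ('app', 'infra', 'db') → 10
ticket_id=12: age_days < 50 OR team IN ('db', 'sec') → 9
ticket_id=13: age_days < 24 OR team IN ('app', 'infra', 'db') → 0
ticket_id=14: age_days < 24 OR team IN ('app', 'infra', 'db') → 5
ticket_id=15: age_days < 24 OR team IN ('app', 'infra', 'db') → 0
ticket_id=16: age_days < 24 OR team IN ('app', 'infra', 'db') → 0
ticket_id=17: age_days < 24 OR team IN ('app', 'infra', 'db') → 15
ticket_id=18: age_days < 24 OR team IN ('app', 'infra', 'db') → 10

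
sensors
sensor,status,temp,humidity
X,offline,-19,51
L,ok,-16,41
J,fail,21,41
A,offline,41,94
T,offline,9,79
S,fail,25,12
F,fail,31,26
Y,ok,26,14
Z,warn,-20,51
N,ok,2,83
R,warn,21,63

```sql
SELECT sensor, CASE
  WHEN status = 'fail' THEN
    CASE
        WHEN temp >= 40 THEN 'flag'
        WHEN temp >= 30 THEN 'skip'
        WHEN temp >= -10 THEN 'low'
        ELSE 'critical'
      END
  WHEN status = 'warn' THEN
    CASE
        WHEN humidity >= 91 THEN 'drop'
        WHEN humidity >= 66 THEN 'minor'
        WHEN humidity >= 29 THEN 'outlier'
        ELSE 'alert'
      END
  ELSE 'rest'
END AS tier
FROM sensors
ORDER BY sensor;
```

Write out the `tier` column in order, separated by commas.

sensor=A: status='offline' → outer ELSE → rest
sensor=F: status='fail' → inner[temp >= 30] → skip
sensor=J: status='fail' → inner[temp >= -10] → low
sensor=L: status='ok' → outer ELSE → rest
sensor=N: status='ok' → outer ELSE → rest
sensor=R: status='warn' → inner[humidity >= 29] → outlier
sensor=S: status='fail' → inner[temp >= -10] → low
sensor=T: status='offline' → outer ELSE → rest
sensor=X: status='offline' → outer ELSE → rest
sensor=Y: status='ok' → outer ELSE → rest
sensor=Z: status='warn' → inner[humidity >= 29] → outlier

rest, skip, low, rest, rest, outlier, low, rest, rest, rest, outlier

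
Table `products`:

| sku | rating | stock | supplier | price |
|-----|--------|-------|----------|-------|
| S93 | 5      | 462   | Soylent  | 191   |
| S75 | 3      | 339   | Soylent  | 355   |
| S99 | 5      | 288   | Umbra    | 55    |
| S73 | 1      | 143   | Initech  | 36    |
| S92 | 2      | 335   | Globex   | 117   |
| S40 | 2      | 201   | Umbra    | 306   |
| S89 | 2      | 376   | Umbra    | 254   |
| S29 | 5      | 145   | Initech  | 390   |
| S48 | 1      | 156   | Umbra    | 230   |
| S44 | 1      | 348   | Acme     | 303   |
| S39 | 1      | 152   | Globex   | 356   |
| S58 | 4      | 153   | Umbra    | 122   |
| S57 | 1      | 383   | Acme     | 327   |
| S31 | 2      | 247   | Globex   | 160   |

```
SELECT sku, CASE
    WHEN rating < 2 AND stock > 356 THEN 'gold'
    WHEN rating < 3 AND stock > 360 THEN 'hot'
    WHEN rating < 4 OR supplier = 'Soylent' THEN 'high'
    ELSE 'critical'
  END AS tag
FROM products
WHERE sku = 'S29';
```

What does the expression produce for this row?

sku = S29: rating=5, stock=145, supplier=Initech, price=390.
rating < 2 AND stock > 356 → false
rating < 3 AND stock > 360 → false
rating < 4 OR supplier = 'Soylent' → false
No prior WHEN matched → ELSE → critical

critical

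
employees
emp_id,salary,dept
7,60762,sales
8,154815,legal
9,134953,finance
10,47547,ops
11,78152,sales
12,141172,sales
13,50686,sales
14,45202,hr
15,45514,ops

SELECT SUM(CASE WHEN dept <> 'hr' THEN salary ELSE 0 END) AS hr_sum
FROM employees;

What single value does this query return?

713601

emp_id=7: ✓ → 60762
emp_id=8: ✓ → 154815
emp_id=9: ✓ → 134953
emp_id=10: ✓ → 47547
emp_id=11: ✓ → 78152
emp_id=12: ✓ → 141172
emp_id=13: ✓ → 50686
emp_id=14: ✗
emp_id=15: ✓ → 45514
hr_sum = 60762 + 154815 + 134953 + 47547 + 78152 + 141172 + 50686 + 45514 = 713601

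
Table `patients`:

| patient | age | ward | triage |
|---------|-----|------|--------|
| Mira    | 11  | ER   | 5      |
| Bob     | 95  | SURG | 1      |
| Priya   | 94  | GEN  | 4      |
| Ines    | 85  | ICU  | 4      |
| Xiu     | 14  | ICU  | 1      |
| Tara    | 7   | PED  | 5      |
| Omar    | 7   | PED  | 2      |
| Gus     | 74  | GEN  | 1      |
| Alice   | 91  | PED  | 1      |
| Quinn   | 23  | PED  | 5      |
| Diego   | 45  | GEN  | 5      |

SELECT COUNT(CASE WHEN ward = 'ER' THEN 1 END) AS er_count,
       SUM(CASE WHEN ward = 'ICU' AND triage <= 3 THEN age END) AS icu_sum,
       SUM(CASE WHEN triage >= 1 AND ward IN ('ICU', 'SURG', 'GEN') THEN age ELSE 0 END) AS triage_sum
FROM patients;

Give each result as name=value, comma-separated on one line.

er_count=1, icu_sum=14, triage_sum=407

[er_count: ward = 'ER']
patient=Mira: ✓ → 1
patient=Bob: ✗
patient=Priya: ✗
patient=Ines: ✗
patient=Xiu: ✗
patient=Tara: ✗
patient=Omar: ✗
patient=Gus: ✗
patient=Alice: ✗
patient=Quinn: ✗
patient=Diego: ✗
er_count = COUNT(1) = 1
—
[icu_sum: ward = 'ICU' AND triage <= 3]
patient=Mira: ✗
patient=Bob: ✗
patient=Priya: ✗
patient=Ines: ✗
patient=Xiu: ✓ → 14
patient=Tara: ✗
patient=Omar: ✗
patient=Gus: ✗
patient=Alice: ✗
patient=Quinn: ✗
patient=Diego: ✗
icu_sum = 14
—
[triage_sum: triage >= 1 AND ward IN ('ICU', 'SURG', 'GEN')]
patient=Mira: ✗
patient=Bob: ✓ → 95
patient=Priya: ✓ → 94
patient=Ines: ✓ → 85
patient=Xiu: ✓ → 14
patient=Tara: ✗
patient=Omar: ✗
patient=Gus: ✓ → 74
patient=Alice: ✗
patient=Quinn: ✗
patient=Diego: ✓ → 45
triage_sum = 95 + 94 + 85 + 14 + 74 + 45 = 407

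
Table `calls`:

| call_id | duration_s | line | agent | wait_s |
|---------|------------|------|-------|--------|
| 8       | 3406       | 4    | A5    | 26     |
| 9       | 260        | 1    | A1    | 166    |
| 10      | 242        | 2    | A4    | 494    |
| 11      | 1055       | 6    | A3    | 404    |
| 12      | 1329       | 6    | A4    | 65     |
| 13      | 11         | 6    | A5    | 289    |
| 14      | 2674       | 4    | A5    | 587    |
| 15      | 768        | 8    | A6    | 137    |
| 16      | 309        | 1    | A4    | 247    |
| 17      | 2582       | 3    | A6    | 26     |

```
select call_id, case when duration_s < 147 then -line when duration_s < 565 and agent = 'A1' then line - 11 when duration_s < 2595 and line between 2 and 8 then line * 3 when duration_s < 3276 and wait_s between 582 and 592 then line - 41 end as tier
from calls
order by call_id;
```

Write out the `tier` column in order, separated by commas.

NULL, -10, 6, 18, 18, -6, -37, 24, NULL, 9

call_id=8: (no match → NULL) → NULL
call_id=9: duration_s < 565 and agent = 'A1' → -10
call_id=10: duration_s < 2595 and line between 2 and 8 → 6
call_id=11: duration_s < 2595 and line between 2 and 8 → 18
call_id=12: duration_s < 2595 and line between 2 and 8 → 18
call_id=13: duration_s < 147 → -6
call_id=14: duration_s < 3276 and wait_s between 582 and 592 → -37
call_id=15: duration_s < 2595 and line between 2 and 8 → 24
call_id=16: (no match → NULL) → NULL
call_id=17: duration_s < 2595 and line between 2 and 8 → 9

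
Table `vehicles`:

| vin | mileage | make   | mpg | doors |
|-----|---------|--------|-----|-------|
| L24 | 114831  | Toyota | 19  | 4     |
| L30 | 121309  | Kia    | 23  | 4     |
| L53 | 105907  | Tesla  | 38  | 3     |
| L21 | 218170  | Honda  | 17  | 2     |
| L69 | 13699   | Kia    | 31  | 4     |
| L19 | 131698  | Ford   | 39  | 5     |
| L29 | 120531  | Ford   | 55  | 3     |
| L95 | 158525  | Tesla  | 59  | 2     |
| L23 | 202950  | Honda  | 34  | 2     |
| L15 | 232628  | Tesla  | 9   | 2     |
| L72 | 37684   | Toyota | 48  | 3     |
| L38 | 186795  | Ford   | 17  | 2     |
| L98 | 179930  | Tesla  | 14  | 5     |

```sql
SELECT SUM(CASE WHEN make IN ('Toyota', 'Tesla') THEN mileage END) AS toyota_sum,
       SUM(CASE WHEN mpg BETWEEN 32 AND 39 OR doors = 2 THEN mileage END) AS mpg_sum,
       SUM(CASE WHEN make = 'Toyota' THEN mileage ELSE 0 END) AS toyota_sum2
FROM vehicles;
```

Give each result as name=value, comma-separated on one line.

[toyota_sum: make IN ('Toyota', 'Tesla')]
vin=L24: ✓ → 114831
vin=L30: ✗
vin=L53: ✓ → 105907
vin=L21: ✗
vin=L69: ✗
vin=L19: ✗
vin=L29: ✗
vin=L95: ✓ → 158525
vin=L23: ✗
vin=L15: ✓ → 232628
vin=L72: ✓ → 37684
vin=L38: ✗
vin=L98: ✓ → 179930
toyota_sum = 114831 + 105907 + 158525 + 232628 + 37684 + 179930 = 829505
—
[mpg_sum: mpg BETWEEN 32 AND 39 OR doors = 2]
vin=L24: ✗
vin=L30: ✗
vin=L53: ✓ → 105907
vin=L21: ✓ → 218170
vin=L69: ✗
vin=L19: ✓ → 131698
vin=L29: ✗
vin=L95: ✓ → 158525
vin=L23: ✓ → 202950
vin=L15: ✓ → 232628
vin=L72: ✗
vin=L38: ✓ → 186795
vin=L98: ✗
mpg_sum = 105907 + 218170 + 131698 + 158525 + 202950 + 232628 + 186795 = 1236673
—
[toyota_sum2: make = 'Toyota']
vin=L24: ✓ → 114831
vin=L30: ✗
vin=L53: ✗
vin=L21: ✗
vin=L69: ✗
vin=L19: ✗
vin=L29: ✗
vin=L95: ✗
vin=L23: ✗
vin=L15: ✗
vin=L72: ✓ → 37684
vin=L38: ✗
vin=L98: ✗
toyota_sum2 = 114831 + 37684 = 152515

toyota_sum=829505, mpg_sum=1236673, toyota_sum2=152515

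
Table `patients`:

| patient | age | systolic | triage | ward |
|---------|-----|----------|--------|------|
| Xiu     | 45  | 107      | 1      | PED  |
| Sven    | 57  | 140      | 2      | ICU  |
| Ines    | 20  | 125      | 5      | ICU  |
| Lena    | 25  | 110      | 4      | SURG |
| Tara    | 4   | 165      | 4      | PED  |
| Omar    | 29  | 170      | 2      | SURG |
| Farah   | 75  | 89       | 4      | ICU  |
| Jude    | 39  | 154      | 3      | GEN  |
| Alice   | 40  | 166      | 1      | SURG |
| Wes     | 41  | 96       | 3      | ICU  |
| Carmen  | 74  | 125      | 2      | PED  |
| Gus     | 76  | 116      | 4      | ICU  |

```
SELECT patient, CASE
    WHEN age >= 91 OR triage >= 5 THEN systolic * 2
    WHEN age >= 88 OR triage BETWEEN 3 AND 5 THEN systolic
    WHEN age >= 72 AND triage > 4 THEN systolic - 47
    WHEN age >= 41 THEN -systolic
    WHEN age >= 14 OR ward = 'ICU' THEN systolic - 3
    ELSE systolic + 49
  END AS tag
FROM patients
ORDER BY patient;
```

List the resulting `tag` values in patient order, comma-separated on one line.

163, -125, 89, 116, 250, 154, 110, 167, -140, 165, 96, -107

patient=Alice: age >= 14 OR ward = 'ICU' → 163
patient=Carmen: age >= 41 → -125
patient=Farah: age >= 88 OR triage BETWEEN 3 AND 5 → 89
patient=Gus: age >= 88 OR triage BETWEEN 3 AND 5 → 116
patient=Ines: age >= 91 OR triage >= 5 → 250
patient=Jude: age >= 88 OR triage BETWEEN 3 AND 5 → 154
patient=Lena: age >= 88 OR triage BETWEEN 3 AND 5 → 110
patient=Omar: age >= 14 OR ward = 'ICU' → 167
patient=Sven: age >= 41 → -140
patient=Tara: age >= 88 OR triage BETWEEN 3 AND 5 → 165
patient=Wes: age >= 88 OR triage BETWEEN 3 AND 5 → 96
patient=Xiu: age >= 41 → -107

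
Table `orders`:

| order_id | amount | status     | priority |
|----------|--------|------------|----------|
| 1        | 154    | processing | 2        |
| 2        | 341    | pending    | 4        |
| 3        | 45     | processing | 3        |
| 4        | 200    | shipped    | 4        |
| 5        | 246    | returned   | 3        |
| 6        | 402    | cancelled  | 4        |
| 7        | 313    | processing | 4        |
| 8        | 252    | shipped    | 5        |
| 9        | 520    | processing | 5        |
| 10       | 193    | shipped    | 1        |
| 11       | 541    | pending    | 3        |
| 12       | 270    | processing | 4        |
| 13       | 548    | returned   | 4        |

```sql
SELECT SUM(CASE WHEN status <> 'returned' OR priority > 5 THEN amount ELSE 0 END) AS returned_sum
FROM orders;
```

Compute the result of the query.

3231

order_id=1: ✓ → 154
order_id=2: ✓ → 341
order_id=3: ✓ → 45
order_id=4: ✓ → 200
order_id=5: ✗
order_id=6: ✓ → 402
order_id=7: ✓ → 313
order_id=8: ✓ → 252
order_id=9: ✓ → 520
order_id=10: ✓ → 193
order_id=11: ✓ → 541
order_id=12: ✓ → 270
order_id=13: ✗
returned_sum = 154 + 341 + 45 + 200 + 402 + 313 + 252 + 520 + 193 + 541 + 270 = 3231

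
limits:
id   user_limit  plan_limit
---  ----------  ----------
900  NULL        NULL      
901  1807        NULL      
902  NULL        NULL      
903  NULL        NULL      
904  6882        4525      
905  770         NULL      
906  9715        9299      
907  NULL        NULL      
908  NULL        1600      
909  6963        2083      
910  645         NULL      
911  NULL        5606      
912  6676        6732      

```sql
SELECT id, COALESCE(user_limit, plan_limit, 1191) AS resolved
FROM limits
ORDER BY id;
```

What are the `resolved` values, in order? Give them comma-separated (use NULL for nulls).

id=900: user_limit=NULL, plan_limit=NULL, → literal 1191 → 1191
id=901: user_limit=1807 → 1807
id=902: user_limit=NULL, plan_limit=NULL, → literal 1191 → 1191
id=903: user_limit=NULL, plan_limit=NULL, → literal 1191 → 1191
id=904: user_limit=6882 → 6882
id=905: user_limit=770 → 770
id=906: user_limit=9715 → 9715
id=907: user_limit=NULL, plan_limit=NULL, → literal 1191 → 1191
id=908: user_limit=NULL, plan_limit=1600 → 1600
id=909: user_limit=6963 → 6963
id=910: user_limit=645 → 645
id=911: user_limit=NULL, plan_limit=5606 → 5606
id=912: user_limit=6676 → 6676

1191, 1807, 1191, 1191, 6882, 770, 9715, 1191, 1600, 6963, 645, 5606, 6676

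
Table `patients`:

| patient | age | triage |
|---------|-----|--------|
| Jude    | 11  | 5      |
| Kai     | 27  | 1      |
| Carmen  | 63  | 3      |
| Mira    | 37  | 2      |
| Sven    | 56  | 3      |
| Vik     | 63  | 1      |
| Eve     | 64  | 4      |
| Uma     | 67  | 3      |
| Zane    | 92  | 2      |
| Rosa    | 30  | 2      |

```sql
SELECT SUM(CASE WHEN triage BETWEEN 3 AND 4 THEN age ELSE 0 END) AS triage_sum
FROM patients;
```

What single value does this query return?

patient=Jude: ✗
patient=Kai: ✗
patient=Carmen: ✓ → 63
patient=Mira: ✗
patient=Sven: ✓ → 56
patient=Vik: ✗
patient=Eve: ✓ → 64
patient=Uma: ✓ → 67
patient=Zane: ✗
patient=Rosa: ✗
triage_sum = 63 + 56 + 64 + 67 = 250

250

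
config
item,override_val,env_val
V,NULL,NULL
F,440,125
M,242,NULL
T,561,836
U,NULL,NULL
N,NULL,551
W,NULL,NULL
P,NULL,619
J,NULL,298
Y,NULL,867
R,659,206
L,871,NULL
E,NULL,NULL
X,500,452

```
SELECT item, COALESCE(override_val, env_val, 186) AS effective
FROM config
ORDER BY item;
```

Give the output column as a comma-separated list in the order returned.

186, 440, 298, 871, 242, 551, 619, 659, 561, 186, 186, 186, 500, 867

item=E: override_val=NULL, env_val=NULL, → literal 186 → 186
item=F: override_val=440 → 440
item=J: override_val=NULL, env_val=298 → 298
item=L: override_val=871 → 871
item=M: override_val=242 → 242
item=N: override_val=NULL, env_val=551 → 551
item=P: override_val=NULL, env_val=619 → 619
item=R: override_val=659 → 659
item=T: override_val=561 → 561
item=U: override_val=NULL, env_val=NULL, → literal 186 → 186
item=V: override_val=NULL, env_val=NULL, → literal 186 → 186
item=W: override_val=NULL, env_val=NULL, → literal 186 → 186
item=X: override_val=500 → 500
item=Y: override_val=NULL, env_val=867 → 867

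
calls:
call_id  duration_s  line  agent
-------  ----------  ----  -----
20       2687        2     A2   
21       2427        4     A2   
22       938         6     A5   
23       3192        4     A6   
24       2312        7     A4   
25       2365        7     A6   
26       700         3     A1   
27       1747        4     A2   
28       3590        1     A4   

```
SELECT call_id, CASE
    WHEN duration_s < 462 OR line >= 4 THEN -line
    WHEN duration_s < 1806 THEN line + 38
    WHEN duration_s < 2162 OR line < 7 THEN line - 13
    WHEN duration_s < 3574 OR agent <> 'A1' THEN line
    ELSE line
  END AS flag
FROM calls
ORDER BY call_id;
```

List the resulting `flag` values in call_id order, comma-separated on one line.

call_id=20: duration_s < 2162 OR line < 7 → -11
call_id=21: duration_s < 462 OR line >= 4 → -4
call_id=22: duration_s < 462 OR line >= 4 → -6
call_id=23: duration_s < 462 OR line >= 4 → -4
call_id=24: duration_s < 462 OR line >= 4 → -7
call_id=25: duration_s < 462 OR line >= 4 → -7
call_id=26: duration_s < 1806 → 41
call_id=27: duration_s < 462 OR line >= 4 → -4
call_id=28: duration_s < 2162 OR line < 7 → -12

-11, -4, -6, -4, -7, -7, 41, -4, -12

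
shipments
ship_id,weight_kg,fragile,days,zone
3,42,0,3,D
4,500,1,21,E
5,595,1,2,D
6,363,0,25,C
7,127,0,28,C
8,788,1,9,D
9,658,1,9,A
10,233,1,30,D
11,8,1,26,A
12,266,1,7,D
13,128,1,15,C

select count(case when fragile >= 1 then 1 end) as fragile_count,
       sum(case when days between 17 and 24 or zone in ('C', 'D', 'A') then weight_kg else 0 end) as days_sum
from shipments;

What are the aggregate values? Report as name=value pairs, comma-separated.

fragile_count=8, days_sum=3708

[fragile_count: fragile >= 1]
ship_id=3: ✗
ship_id=4: ✓ → 1
ship_id=5: ✓ → 1
ship_id=6: ✗
ship_id=7: ✗
ship_id=8: ✓ → 1
ship_id=9: ✓ → 1
ship_id=10: ✓ → 1
ship_id=11: ✓ → 1
ship_id=12: ✓ → 1
ship_id=13: ✓ → 1
fragile_count = COUNT(1, 1, 1, 1, 1, 1, 1, 1) = 8
—
[days_sum: days between 17 and 24 or zone in ('C', 'D', 'A')]
ship_id=3: ✓ → 42
ship_id=4: ✓ → 500
ship_id=5: ✓ → 595
ship_id=6: ✓ → 363
ship_id=7: ✓ → 127
ship_id=8: ✓ → 788
ship_id=9: ✓ → 658
ship_id=10: ✓ → 233
ship_id=11: ✓ → 8
ship_id=12: ✓ → 266
ship_id=13: ✓ → 128
days_sum = 42 + 500 + 595 + 363 + 127 + 788 + 658 + 233 + 8 + 266 + 128 = 3708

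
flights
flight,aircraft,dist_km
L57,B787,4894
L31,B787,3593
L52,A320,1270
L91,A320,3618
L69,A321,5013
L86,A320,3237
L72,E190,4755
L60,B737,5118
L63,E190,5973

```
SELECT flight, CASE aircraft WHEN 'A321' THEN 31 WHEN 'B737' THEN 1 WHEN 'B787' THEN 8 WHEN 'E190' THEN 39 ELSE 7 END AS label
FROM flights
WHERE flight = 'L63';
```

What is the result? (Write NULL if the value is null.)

39

flight = L63: aircraft=E190, dist_km=5973.
aircraft='A321' → false
aircraft='B737' → false
aircraft='B787' → false
aircraft='E190' → true → 39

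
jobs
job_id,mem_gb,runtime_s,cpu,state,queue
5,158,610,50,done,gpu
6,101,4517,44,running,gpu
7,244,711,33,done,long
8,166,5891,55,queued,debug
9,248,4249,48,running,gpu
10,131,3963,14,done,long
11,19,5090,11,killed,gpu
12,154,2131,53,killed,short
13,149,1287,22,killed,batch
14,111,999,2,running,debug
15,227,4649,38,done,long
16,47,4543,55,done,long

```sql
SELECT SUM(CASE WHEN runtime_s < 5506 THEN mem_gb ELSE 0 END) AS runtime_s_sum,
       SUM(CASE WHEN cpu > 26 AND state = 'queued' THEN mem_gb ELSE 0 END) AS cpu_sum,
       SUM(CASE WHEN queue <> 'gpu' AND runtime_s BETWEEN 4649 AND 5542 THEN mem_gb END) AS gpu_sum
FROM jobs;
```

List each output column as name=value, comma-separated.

runtime_s_sum=1589, cpu_sum=166, gpu_sum=227

[runtime_s_sum: runtime_s < 5506]
job_id=5: ✓ → 158
job_id=6: ✓ → 101
job_id=7: ✓ → 244
job_id=8: ✗
job_id=9: ✓ → 248
job_id=10: ✓ → 131
job_id=11: ✓ → 19
job_id=12: ✓ → 154
job_id=13: ✓ → 149
job_id=14: ✓ → 111
job_id=15: ✓ → 227
job_id=16: ✓ → 47
runtime_s_sum = 158 + 101 + 244 + 248 + 131 + 19 + 154 + 149 + 111 + 227 + 47 = 1589
—
[cpu_sum: cpu > 26 AND state = 'queued']
job_id=5: ✗
job_id=6: ✗
job_id=7: ✗
job_id=8: ✓ → 166
job_id=9: ✗
job_id=10: ✗
job_id=11: ✗
job_id=12: ✗
job_id=13: ✗
job_id=14: ✗
job_id=15: ✗
job_id=16: ✗
cpu_sum = 166
—
[gpu_sum: queue <> 'gpu' AND runtime_s BETWEEN 4649 AND 5542]
job_id=5: ✗
job_id=6: ✗
job_id=7: ✗
job_id=8: ✗
job_id=9: ✗
job_id=10: ✗
job_id=11: ✗
job_id=12: ✗
job_id=13: ✗
job_id=14: ✗
job_id=15: ✓ → 227
job_id=16: ✗
gpu_sum = 227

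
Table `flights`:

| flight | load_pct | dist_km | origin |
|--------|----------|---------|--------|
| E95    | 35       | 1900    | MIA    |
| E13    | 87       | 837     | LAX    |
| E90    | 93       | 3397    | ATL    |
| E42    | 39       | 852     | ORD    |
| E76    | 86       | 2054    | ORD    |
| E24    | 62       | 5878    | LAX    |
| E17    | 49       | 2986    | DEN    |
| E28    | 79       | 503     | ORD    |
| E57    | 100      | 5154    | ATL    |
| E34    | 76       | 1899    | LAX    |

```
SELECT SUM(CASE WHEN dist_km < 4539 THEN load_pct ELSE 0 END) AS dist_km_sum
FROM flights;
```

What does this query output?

flight=E95: ✓ → 35
flight=E13: ✓ → 87
flight=E90: ✓ → 93
flight=E42: ✓ → 39
flight=E76: ✓ → 86
flight=E24: ✗
flight=E17: ✓ → 49
flight=E28: ✓ → 79
flight=E57: ✗
flight=E34: ✓ → 76
dist_km_sum = 35 + 87 + 93 + 39 + 86 + 49 + 79 + 76 = 544

544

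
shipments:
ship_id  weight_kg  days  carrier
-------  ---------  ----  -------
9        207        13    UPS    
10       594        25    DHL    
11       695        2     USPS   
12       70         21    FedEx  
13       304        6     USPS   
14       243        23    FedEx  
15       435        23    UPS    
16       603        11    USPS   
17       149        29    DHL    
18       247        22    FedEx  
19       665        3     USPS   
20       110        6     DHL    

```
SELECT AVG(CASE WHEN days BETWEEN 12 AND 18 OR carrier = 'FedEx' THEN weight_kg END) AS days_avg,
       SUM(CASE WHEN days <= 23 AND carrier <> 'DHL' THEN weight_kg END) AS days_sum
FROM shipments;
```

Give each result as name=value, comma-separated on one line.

days_avg=191.75, days_sum=3469

[days_avg: days BETWEEN 12 AND 18 OR carrier = 'FedEx']
ship_id=9: ✓ → 207
ship_id=10: ✗
ship_id=11: ✗
ship_id=12: ✓ → 70
ship_id=13: ✗
ship_id=14: ✓ → 243
ship_id=15: ✗
ship_id=16: ✗
ship_id=17: ✗
ship_id=18: ✓ → 247
ship_id=19: ✗
ship_id=20: ✗
days_avg = (207 + 70 + 243 + 247) / 4 = 191.75
—
[days_sum: days <= 23 AND carrier <> 'DHL']
ship_id=9: ✓ → 207
ship_id=10: ✗
ship_id=11: ✓ → 695
ship_id=12: ✓ → 70
ship_id=13: ✓ → 304
ship_id=14: ✓ → 243
ship_id=15: ✓ → 435
ship_id=16: ✓ → 603
ship_id=17: ✗
ship_id=18: ✓ → 247
ship_id=19: ✓ → 665
ship_id=20: ✗
days_sum = 207 + 695 + 70 + 304 + 243 + 435 + 603 + 247 + 665 = 3469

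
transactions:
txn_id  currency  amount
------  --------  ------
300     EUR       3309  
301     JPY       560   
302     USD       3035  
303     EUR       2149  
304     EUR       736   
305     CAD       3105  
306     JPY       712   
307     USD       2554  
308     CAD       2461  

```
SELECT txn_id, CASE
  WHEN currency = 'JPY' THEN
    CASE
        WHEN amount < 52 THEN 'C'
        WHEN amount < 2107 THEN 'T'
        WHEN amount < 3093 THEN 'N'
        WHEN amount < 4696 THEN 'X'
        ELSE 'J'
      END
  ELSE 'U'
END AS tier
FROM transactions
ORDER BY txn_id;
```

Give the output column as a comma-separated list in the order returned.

txn_id=300: currency='EUR' → outer ELSE → U
txn_id=301: currency='JPY' → inner[amount < 2107] → T
txn_id=302: currency='USD' → outer ELSE → U
txn_id=303: currency='EUR' → outer ELSE → U
txn_id=304: currency='EUR' → outer ELSE → U
txn_id=305: currency='CAD' → outer ELSE → U
txn_id=306: currency='JPY' → inner[amount < 2107] → T
txn_id=307: currency='USD' → outer ELSE → U
txn_id=308: currency='CAD' → outer ELSE → U

U, T, U, U, U, U, T, U, U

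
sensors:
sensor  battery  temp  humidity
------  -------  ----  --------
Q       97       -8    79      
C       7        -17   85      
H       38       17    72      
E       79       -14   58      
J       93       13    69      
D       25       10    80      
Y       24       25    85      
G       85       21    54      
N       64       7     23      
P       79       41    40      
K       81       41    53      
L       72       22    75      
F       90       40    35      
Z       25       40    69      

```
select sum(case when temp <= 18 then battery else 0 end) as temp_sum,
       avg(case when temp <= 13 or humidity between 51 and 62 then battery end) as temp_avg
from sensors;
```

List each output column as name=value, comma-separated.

[temp_sum: temp <= 18]
sensor=Q: ✓ → 97
sensor=C: ✓ → 7
sensor=H: ✓ → 38
sensor=E: ✓ → 79
sensor=J: ✓ → 93
sensor=D: ✓ → 25
sensor=Y: ✗
sensor=G: ✗
sensor=N: ✓ → 64
sensor=P: ✗
sensor=K: ✗
sensor=L: ✗
sensor=F: ✗
sensor=Z: ✗
temp_sum = 97 + 7 + 38 + 79 + 93 + 25 + 64 = 403
—
[temp_avg: temp <= 13 or humidity between 51 and 62]
sensor=Q: ✓ → 97
sensor=C: ✓ → 7
sensor=H: ✗
sensor=E: ✓ → 79
sensor=J: ✓ → 93
sensor=D: ✓ → 25
sensor=Y: ✗
sensor=G: ✓ → 85
sensor=N: ✓ → 64
sensor=P: ✗
sensor=K: ✓ → 81
sensor=L: ✗
sensor=F: ✗
sensor=Z: ✗
temp_avg = (97 + 7 + 79 + 93 + 25 + 85 + 64 + 81) / 8 = 66.375

temp_sum=403, temp_avg=66.375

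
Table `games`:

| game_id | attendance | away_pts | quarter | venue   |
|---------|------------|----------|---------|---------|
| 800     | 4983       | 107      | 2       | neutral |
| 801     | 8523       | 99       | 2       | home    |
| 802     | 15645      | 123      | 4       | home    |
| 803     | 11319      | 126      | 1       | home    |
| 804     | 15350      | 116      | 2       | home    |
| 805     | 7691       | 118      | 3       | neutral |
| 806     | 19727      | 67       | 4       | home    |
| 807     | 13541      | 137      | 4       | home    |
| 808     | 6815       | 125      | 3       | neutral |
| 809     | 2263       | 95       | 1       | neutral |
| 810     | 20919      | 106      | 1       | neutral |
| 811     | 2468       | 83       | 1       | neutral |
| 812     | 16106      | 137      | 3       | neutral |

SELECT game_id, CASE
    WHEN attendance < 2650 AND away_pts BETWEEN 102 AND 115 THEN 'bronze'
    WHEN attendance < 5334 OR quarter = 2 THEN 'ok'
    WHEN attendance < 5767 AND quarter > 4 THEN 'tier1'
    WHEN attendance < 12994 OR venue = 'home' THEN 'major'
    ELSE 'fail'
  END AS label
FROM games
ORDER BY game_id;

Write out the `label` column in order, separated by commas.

ok, ok, major, major, ok, major, major, major, major, ok, fail, ok, fail

game_id=800: attendance < 5334 OR quarter = 2 → ok
game_id=801: attendance < 5334 OR quarter = 2 → ok
game_id=802: attendance < 12994 OR venue = 'home' → major
game_id=803: attendance < 12994 OR venue = 'home' → major
game_id=804: attendance < 5334 OR quarter = 2 → ok
game_id=805: attendance < 12994 OR venue = 'home' → major
game_id=806: attendance < 12994 OR venue = 'home' → major
game_id=807: attendance < 12994 OR venue = 'home' → major
game_id=808: attendance < 12994 OR venue = 'home' → major
game_id=809: attendance < 5334 OR quarter = 2 → ok
game_id=810: ELSE → fail
game_id=811: attendance < 5334 OR quarter = 2 → ok
game_id=812: ELSE → fail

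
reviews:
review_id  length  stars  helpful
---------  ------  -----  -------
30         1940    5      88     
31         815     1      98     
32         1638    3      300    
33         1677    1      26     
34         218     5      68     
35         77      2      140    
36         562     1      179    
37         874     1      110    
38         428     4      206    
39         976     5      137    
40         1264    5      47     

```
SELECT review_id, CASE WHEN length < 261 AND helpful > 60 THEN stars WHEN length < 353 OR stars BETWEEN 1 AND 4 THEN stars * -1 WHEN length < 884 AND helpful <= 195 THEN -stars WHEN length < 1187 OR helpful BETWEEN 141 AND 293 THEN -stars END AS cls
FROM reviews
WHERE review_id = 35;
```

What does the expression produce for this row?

2

review_id = 35: length=77, stars=2, helpful=140.
length < 261 AND helpful > 60 → true → 2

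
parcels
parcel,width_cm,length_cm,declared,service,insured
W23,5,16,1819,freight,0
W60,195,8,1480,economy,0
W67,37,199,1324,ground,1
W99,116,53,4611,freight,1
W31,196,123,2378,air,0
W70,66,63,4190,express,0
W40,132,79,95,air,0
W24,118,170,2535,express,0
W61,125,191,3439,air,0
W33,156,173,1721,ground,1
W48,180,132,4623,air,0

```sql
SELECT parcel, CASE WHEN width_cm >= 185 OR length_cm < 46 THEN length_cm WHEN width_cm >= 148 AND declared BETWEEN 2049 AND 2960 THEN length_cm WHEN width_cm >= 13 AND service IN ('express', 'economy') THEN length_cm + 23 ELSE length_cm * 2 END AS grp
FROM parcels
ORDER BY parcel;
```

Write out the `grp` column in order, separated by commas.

parcel=W23: width_cm >= 185 OR length_cm < 46 → 16
parcel=W24: width_cm >= 13 AND service IN ('express', 'economy') → 193
parcel=W31: width_cm >= 185 OR length_cm < 46 → 123
parcel=W33: ELSE → 346
parcel=W40: ELSE → 158
parcel=W48: ELSE → 264
parcel=W60: width_cm >= 185 OR length_cm < 46 → 8
parcel=W61: ELSE → 382
parcel=W67: ELSE → 398
parcel=W70: width_cm >= 13 AND service IN ('express', 'economy') → 86
parcel=W99: ELSE → 106

16, 193, 123, 346, 158, 264, 8, 382, 398, 86, 106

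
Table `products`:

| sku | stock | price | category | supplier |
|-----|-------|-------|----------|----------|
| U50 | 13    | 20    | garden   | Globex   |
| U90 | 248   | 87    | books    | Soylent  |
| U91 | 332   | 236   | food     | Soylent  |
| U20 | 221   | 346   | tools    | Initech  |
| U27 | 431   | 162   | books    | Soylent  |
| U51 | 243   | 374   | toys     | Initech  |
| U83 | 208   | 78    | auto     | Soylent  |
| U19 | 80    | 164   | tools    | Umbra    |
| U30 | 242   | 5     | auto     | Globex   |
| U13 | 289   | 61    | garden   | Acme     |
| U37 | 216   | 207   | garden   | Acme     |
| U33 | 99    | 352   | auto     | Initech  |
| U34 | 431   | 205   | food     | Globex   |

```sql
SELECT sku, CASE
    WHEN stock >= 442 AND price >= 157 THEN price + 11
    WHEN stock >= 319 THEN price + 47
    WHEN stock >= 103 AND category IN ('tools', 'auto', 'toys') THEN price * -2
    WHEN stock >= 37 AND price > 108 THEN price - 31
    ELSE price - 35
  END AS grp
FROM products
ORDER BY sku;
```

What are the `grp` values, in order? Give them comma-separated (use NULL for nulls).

26, 133, -692, 209, -10, 321, 252, 176, -15, -748, -156, 52, 283

sku=U13: ELSE → 26
sku=U19: stock >= 37 AND price > 108 → 133
sku=U20: stock >= 103 AND category IN ('tools', 'auto', 'toys') → -692
sku=U27: stock >= 319 → 209
sku=U30: stock >= 103 AND category IN ('tools', 'auto', 'toys') → -10
sku=U33: stock >= 37 AND price > 108 → 321
sku=U34: stock >= 319 → 252
sku=U37: stock >= 37 AND price > 108 → 176
sku=U50: ELSE → -15
sku=U51: stock >= 103 AND category IN ('tools', 'auto', 'toys') → -748
sku=U83: stock >= 103 AND category IN ('tools', 'auto', 'toys') → -156
sku=U90: ELSE → 52
sku=U91: stock >= 319 → 283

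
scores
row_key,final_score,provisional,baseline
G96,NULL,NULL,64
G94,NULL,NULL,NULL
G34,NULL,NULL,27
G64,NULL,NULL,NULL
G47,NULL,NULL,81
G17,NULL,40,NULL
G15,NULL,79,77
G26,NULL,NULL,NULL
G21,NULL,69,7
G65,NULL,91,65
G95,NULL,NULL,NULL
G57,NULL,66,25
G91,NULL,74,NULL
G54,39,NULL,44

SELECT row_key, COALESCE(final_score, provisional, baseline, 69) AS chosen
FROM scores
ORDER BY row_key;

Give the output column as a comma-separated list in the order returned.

79, 40, 69, 69, 27, 81, 39, 66, 69, 91, 74, 69, 69, 64

row_key=G15: final_score=NULL, provisional=79 → 79
row_key=G17: final_score=NULL, provisional=40 → 40
row_key=G21: final_score=NULL, provisional=69 → 69
row_key=G26: final_score=NULL, provisional=NULL, baseline=NULL, → literal 69 → 69
row_key=G34: final_score=NULL, provisional=NULL, baseline=27 → 27
row_key=G47: final_score=NULL, provisional=NULL, baseline=81 → 81
row_key=G54: final_score=39 → 39
row_key=G57: final_score=NULL, provisional=66 → 66
row_key=G64: final_score=NULL, provisional=NULL, baseline=NULL, → literal 69 → 69
row_key=G65: final_score=NULL, provisional=91 → 91
row_key=G91: final_score=NULL, provisional=74 → 74
row_key=G94: final_score=NULL, provisional=NULL, baseline=NULL, → literal 69 → 69
row_key=G95: final_score=NULL, provisional=NULL, baseline=NULL, → literal 69 → 69
row_key=G96: final_score=NULL, provisional=NULL, baseline=64 → 64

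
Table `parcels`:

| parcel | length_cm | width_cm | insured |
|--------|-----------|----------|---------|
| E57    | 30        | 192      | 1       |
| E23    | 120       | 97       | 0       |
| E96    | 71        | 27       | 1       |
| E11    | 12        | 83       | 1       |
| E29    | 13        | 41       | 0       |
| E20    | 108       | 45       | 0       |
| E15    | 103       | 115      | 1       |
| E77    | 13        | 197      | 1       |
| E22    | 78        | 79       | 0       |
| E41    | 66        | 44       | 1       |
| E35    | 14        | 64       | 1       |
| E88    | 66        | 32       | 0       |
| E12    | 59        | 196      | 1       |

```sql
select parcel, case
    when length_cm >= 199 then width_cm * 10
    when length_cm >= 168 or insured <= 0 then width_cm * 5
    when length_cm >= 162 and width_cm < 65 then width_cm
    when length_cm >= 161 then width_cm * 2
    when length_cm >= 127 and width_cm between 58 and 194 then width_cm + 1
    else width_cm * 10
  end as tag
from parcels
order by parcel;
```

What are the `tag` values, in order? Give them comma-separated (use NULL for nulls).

830, 1960, 1150, 225, 395, 485, 205, 640, 440, 1920, 1970, 160, 270

parcel=E11: ELSE → 830
parcel=E12: ELSE → 1960
parcel=E15: ELSE → 1150
parcel=E20: length_cm >= 168 or insured <= 0 → 225
parcel=E22: length_cm >= 168 or insured <= 0 → 395
parcel=E23: length_cm >= 168 or insured <= 0 → 485
parcel=E29: length_cm >= 168 or insured <= 0 → 205
parcel=E35: ELSE → 640
parcel=E41: ELSE → 440
parcel=E57: ELSE → 1920
parcel=E77: ELSE → 1970
parcel=E88: length_cm >= 168 or insured <= 0 → 160
parcel=E96: ELSE → 270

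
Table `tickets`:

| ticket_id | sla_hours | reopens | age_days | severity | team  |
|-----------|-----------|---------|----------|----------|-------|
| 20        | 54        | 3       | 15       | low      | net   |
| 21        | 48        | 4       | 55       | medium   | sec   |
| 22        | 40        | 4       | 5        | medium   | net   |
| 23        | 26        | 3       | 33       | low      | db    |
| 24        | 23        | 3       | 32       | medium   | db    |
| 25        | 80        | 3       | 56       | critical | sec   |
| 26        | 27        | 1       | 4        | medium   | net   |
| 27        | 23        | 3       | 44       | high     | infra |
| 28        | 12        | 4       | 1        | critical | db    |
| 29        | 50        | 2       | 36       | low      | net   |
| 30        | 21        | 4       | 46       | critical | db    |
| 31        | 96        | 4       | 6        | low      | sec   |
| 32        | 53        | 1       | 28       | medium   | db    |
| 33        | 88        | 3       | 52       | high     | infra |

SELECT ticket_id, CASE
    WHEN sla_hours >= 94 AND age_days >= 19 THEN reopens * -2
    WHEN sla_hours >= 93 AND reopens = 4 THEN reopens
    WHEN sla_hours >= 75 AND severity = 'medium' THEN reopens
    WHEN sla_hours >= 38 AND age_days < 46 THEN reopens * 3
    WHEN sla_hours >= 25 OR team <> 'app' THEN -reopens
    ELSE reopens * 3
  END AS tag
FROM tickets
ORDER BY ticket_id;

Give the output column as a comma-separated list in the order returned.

9, -4, 12, -3, -3, -3, -1, -3, -4, 6, -4, 4, 3, -3

ticket_id=20: sla_hours >= 38 AND age_days < 46 → 9
ticket_id=21: sla_hours >= 25 OR team <> 'app' → -4
ticket_id=22: sla_hours >= 38 AND age_days < 46 → 12
ticket_id=23: sla_hours >= 25 OR team <> 'app' → -3
ticket_id=24: sla_hours >= 25 OR team <> 'app' → -3
ticket_id=25: sla_hours >= 25 OR team <> 'app' → -3
ticket_id=26: sla_hours >= 25 OR team <> 'app' → -1
ticket_id=27: sla_hours >= 25 OR team <> 'app' → -3
ticket_id=28: sla_hours >= 25 OR team <> 'app' → -4
ticket_id=29: sla_hours >= 38 AND age_days < 46 → 6
ticket_id=30: sla_hours >= 25 OR team <> 'app' → -4
ticket_id=31: sla_hours >= 93 AND reopens = 4 → 4
ticket_id=32: sla_hours >= 38 AND age_days < 46 → 3
ticket_id=33: sla_hours >= 25 OR team <> 'app' → -3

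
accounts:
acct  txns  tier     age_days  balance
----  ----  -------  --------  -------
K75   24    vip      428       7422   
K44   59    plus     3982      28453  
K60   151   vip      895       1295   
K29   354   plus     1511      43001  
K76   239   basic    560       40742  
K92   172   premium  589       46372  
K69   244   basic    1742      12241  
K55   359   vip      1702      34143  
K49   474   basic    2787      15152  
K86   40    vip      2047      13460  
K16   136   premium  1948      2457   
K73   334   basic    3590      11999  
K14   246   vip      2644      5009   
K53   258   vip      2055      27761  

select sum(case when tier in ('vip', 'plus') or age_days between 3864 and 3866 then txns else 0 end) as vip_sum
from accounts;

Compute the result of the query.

1491

acct=K75: ✓ → 24
acct=K44: ✓ → 59
acct=K60: ✓ → 151
acct=K29: ✓ → 354
acct=K76: ✗
acct=K92: ✗
acct=K69: ✗
acct=K55: ✓ → 359
acct=K49: ✗
acct=K86: ✓ → 40
acct=K16: ✗
acct=K73: ✗
acct=K14: ✓ → 246
acct=K53: ✓ → 258
vip_sum = 24 + 59 + 151 + 354 + 359 + 40 + 246 + 258 = 1491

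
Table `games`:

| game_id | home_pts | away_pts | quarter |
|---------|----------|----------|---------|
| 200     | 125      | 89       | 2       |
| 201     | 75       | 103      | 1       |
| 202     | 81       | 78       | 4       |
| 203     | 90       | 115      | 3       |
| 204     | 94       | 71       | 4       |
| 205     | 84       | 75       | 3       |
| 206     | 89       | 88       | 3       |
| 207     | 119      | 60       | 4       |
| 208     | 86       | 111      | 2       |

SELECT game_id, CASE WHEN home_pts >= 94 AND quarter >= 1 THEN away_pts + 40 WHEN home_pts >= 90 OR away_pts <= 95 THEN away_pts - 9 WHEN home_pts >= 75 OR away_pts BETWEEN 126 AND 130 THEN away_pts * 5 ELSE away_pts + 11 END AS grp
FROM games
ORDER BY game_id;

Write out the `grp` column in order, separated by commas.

129, 515, 69, 106, 111, 66, 79, 100, 555

game_id=200: home_pts >= 94 AND quarter >= 1 → 129
game_id=201: home_pts >= 75 OR away_pts BETWEEN 126 AND 130 → 515
game_id=202: home_pts >= 90 OR away_pts <= 95 → 69
game_id=203: home_pts >= 90 OR away_pts <= 95 → 106
game_id=204: home_pts >= 94 AND quarter >= 1 → 111
game_id=205: home_pts >= 90 OR away_pts <= 95 → 66
game_id=206: home_pts >= 90 OR away_pts <= 95 → 79
game_id=207: home_pts >= 94 AND quarter >= 1 → 100
game_id=208: home_pts >= 75 OR away_pts BETWEEN 126 AND 130 → 555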